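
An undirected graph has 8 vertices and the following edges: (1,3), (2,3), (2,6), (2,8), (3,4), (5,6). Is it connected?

Step 1: Build adjacency list from edges:
  1: 3
  2: 3, 6, 8
  3: 1, 2, 4
  4: 3
  5: 6
  6: 2, 5
  7: (none)
  8: 2

Step 2: Run BFS/DFS from vertex 1:
  Visited: {1, 3, 2, 4, 6, 8, 5}
  Reached 7 of 8 vertices

Step 3: Only 7 of 8 vertices reached. Graph is disconnected.
Connected components: {1, 2, 3, 4, 5, 6, 8}, {7}
Answer: No, the graph is not connected (2 components).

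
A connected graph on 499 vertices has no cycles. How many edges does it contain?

A tree on n vertices always has exactly n - 1 edges.
For n = 499: edges = 499 - 1 = 498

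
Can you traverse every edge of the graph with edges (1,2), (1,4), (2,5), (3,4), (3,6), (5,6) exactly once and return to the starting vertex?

Step 1: Find the degree of each vertex:
  deg(1) = 2
  deg(2) = 2
  deg(3) = 2
  deg(4) = 2
  deg(5) = 2
  deg(6) = 2

Step 2: Count vertices with odd degree:
  All vertices have even degree (0 odd-degree vertices)

Step 3: Apply Euler's theorem:
  - Eulerian circuit exists iff graph is connected and all vertices have even degree
  - Eulerian path exists iff graph is connected and has 0 or 2 odd-degree vertices

Graph is connected with 0 odd-degree vertices.
Both Eulerian circuit and Eulerian path exist.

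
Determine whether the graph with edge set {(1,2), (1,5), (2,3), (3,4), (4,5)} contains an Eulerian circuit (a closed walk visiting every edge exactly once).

Step 1: Find the degree of each vertex:
  deg(1) = 2
  deg(2) = 2
  deg(3) = 2
  deg(4) = 2
  deg(5) = 2

Step 2: Count vertices with odd degree:
  All vertices have even degree (0 odd-degree vertices)

Step 3: Apply Euler's theorem:
  - Eulerian circuit exists iff graph is connected and all vertices have even degree
  - Eulerian path exists iff graph is connected and has 0 or 2 odd-degree vertices

Graph is connected with 0 odd-degree vertices.
Both Eulerian circuit and Eulerian path exist.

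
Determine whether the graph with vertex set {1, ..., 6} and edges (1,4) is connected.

Step 1: Build adjacency list from edges:
  1: 4
  2: (none)
  3: (none)
  4: 1
  5: (none)
  6: (none)

Step 2: Run BFS/DFS from vertex 1:
  Visited: {1, 4}
  Reached 2 of 6 vertices

Step 3: Only 2 of 6 vertices reached. Graph is disconnected.
Connected components: {1, 4}, {2}, {3}, {5}, {6}
Answer: No, the graph is not connected (5 components).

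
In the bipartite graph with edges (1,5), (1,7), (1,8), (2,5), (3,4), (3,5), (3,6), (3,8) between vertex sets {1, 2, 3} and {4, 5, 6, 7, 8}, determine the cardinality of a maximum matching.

Step 1: List the neighbors of each left vertex:
  1: 5, 7, 8
  2: 5
  3: 4, 5, 6, 8

Step 2: Greedily match left vertices, then look for augmenting paths:
  Match 1 -- 7
  Match 2 -- 5
  Match 3 -- 4
  No augmenting path remains.

Step 3: Verify this is maximum:
  Matching size 3 = min(|L|, |R|) = min(3, 5), which is an upper bound, so this matching is maximum.

Maximum matching: {(1,7), (2,5), (3,4)}
Size: 3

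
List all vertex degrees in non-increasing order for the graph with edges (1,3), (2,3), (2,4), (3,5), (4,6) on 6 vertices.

Step 1: Count edges incident to each vertex:
  deg(1) = 1 (neighbors: 3)
  deg(2) = 2 (neighbors: 3, 4)
  deg(3) = 3 (neighbors: 1, 2, 5)
  deg(4) = 2 (neighbors: 2, 6)
  deg(5) = 1 (neighbors: 3)
  deg(6) = 1 (neighbors: 4)

Step 2: Sort degrees in non-increasing order:
  Degrees: [1, 2, 3, 2, 1, 1] -> sorted: [3, 2, 2, 1, 1, 1]

Degree sequence: [3, 2, 2, 1, 1, 1]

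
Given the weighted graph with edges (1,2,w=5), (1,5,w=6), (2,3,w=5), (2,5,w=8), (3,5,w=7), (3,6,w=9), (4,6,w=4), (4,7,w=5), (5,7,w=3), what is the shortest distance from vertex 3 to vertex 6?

Step 1: Build adjacency list with weights:
  1: 2(w=5), 5(w=6)
  2: 1(w=5), 3(w=5), 5(w=8)
  3: 2(w=5), 5(w=7), 6(w=9)
  4: 6(w=4), 7(w=5)
  5: 1(w=6), 2(w=8), 3(w=7), 7(w=3)
  6: 3(w=9), 4(w=4)
  7: 4(w=5), 5(w=3)

Step 2: Apply Dijkstra's algorithm from vertex 3:
  Visit vertex 3 (distance=0)
    Update dist[2] = 5
    Update dist[5] = 7
    Update dist[6] = 9
  Visit vertex 2 (distance=5)
    Update dist[1] = 10
  Visit vertex 5 (distance=7)
    Update dist[7] = 10
  Visit vertex 6 (distance=9)
    Update dist[4] = 13

Step 3: Shortest path: 3 -> 6
Total weight: 9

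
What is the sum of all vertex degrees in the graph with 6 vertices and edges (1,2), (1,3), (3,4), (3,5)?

Step 1: Count edges incident to each vertex:
  deg(1) = 2 (neighbors: 2, 3)
  deg(2) = 1 (neighbors: 1)
  deg(3) = 3 (neighbors: 1, 4, 5)
  deg(4) = 1 (neighbors: 3)
  deg(5) = 1 (neighbors: 3)
  deg(6) = 0 (neighbors: none)

Step 2: Sum all degrees:
  2 + 1 + 3 + 1 + 1 + 0 = 8

Verification: sum of degrees = 2 * |E| = 2 * 4 = 8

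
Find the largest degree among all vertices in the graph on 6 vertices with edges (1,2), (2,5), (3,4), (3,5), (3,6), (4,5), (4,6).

Step 1: Count edges incident to each vertex:
  deg(1) = 1 (neighbors: 2)
  deg(2) = 2 (neighbors: 1, 5)
  deg(3) = 3 (neighbors: 4, 5, 6)
  deg(4) = 3 (neighbors: 3, 5, 6)
  deg(5) = 3 (neighbors: 2, 3, 4)
  deg(6) = 2 (neighbors: 3, 4)

Step 2: Find maximum:
  max(1, 2, 3, 3, 3, 2) = 3 (vertex 3)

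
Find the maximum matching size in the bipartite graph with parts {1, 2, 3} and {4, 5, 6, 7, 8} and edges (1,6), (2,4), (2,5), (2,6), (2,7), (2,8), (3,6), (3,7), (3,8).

Step 1: List the neighbors of each left vertex:
  1: 6
  2: 4, 5, 6, 7, 8
  3: 6, 7, 8

Step 2: Greedily match left vertices, then look for augmenting paths:
  Match 1 -- 6
  Match 2 -- 4
  Match 3 -- 7
  No augmenting path remains.

Step 3: Verify this is maximum:
  Matching size 3 = min(|L|, |R|) = min(3, 5), which is an upper bound, so this matching is maximum.

Maximum matching: {(1,6), (2,4), (3,7)}
Size: 3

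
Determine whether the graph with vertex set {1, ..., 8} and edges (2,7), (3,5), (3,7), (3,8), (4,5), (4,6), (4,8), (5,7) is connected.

Step 1: Build adjacency list from edges:
  1: (none)
  2: 7
  3: 5, 7, 8
  4: 5, 6, 8
  5: 3, 4, 7
  6: 4
  7: 2, 3, 5
  8: 3, 4

Step 2: Run BFS/DFS from vertex 1:
  Visited: {1}
  Reached 1 of 8 vertices

Step 3: Only 1 of 8 vertices reached. Graph is disconnected.
Connected components: {1}, {2, 3, 4, 5, 6, 7, 8}
Answer: No, the graph is not connected (2 components).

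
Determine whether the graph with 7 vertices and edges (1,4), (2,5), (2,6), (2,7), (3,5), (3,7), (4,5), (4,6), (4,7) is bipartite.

Step 1: Attempt 2-coloring using BFS:
  Start at vertex 1, assign color 0
  Color vertex 4 with color 1 (neighbor of 1)
  Color vertex 5 with color 0 (neighbor of 4)
  Color vertex 6 with color 0 (neighbor of 4)
  Color vertex 7 with color 0 (neighbor of 4)
  Color vertex 2 with color 1 (neighbor of 5)
  Color vertex 3 with color 1 (neighbor of 5)

Step 2: 2-coloring succeeded. No conflicts found.
  Set A (color 0): {1, 5, 6, 7}
  Set B (color 1): {2, 3, 4}

The graph is bipartite with partition {1, 5, 6, 7}, {2, 3, 4}.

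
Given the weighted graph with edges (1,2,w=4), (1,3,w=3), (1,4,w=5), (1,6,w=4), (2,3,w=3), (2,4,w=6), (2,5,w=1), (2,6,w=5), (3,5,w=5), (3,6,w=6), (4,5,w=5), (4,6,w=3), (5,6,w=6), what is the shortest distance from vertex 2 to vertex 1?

Step 1: Build adjacency list with weights:
  1: 2(w=4), 3(w=3), 4(w=5), 6(w=4)
  2: 1(w=4), 3(w=3), 4(w=6), 5(w=1), 6(w=5)
  3: 1(w=3), 2(w=3), 5(w=5), 6(w=6)
  4: 1(w=5), 2(w=6), 5(w=5), 6(w=3)
  5: 2(w=1), 3(w=5), 4(w=5), 6(w=6)
  6: 1(w=4), 2(w=5), 3(w=6), 4(w=3), 5(w=6)

Step 2: Apply Dijkstra's algorithm from vertex 2:
  Visit vertex 2 (distance=0)
    Update dist[1] = 4
    Update dist[3] = 3
    Update dist[4] = 6
    Update dist[5] = 1
    Update dist[6] = 5
  Visit vertex 5 (distance=1)
  Visit vertex 3 (distance=3)
  Visit vertex 1 (distance=4)

Step 3: Shortest path: 2 -> 1
Total weight: 4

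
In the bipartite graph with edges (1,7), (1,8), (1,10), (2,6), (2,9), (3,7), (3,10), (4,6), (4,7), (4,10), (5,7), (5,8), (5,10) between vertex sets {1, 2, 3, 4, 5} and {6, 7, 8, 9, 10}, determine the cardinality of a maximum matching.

Step 1: List the neighbors of each left vertex:
  1: 7, 8, 10
  2: 6, 9
  3: 7, 10
  4: 6, 7, 10
  5: 7, 8, 10

Step 2: Greedily match left vertices, then look for augmenting paths:
  Match 1 -- 7
  Match 2 -- 9
  Match 3 -- 10
  Match 4 -- 6
  Match 5 -- 8
  No augmenting path remains.

Step 3: Verify this is maximum:
  Matching size 5 = min(|L|, |R|) = min(5, 5), which is an upper bound, so this matching is maximum.

Maximum matching: {(1,7), (2,9), (3,10), (4,6), (5,8)}
Size: 5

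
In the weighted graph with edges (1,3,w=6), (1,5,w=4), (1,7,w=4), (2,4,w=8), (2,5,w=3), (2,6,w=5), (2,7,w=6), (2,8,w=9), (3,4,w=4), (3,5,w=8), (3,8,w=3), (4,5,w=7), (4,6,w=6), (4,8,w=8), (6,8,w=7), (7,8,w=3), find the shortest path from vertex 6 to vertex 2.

Step 1: Build adjacency list with weights:
  1: 3(w=6), 5(w=4), 7(w=4)
  2: 4(w=8), 5(w=3), 6(w=5), 7(w=6), 8(w=9)
  3: 1(w=6), 4(w=4), 5(w=8), 8(w=3)
  4: 2(w=8), 3(w=4), 5(w=7), 6(w=6), 8(w=8)
  5: 1(w=4), 2(w=3), 3(w=8), 4(w=7)
  6: 2(w=5), 4(w=6), 8(w=7)
  7: 1(w=4), 2(w=6), 8(w=3)
  8: 2(w=9), 3(w=3), 4(w=8), 6(w=7), 7(w=3)

Step 2: Apply Dijkstra's algorithm from vertex 6:
  Visit vertex 6 (distance=0)
    Update dist[2] = 5
    Update dist[4] = 6
    Update dist[8] = 7
  Visit vertex 2 (distance=5)
    Update dist[5] = 8
    Update dist[7] = 11

Step 3: Shortest path: 6 -> 2
Total weight: 5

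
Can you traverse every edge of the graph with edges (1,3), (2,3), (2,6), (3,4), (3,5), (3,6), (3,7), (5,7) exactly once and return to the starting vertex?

Step 1: Find the degree of each vertex:
  deg(1) = 1
  deg(2) = 2
  deg(3) = 6
  deg(4) = 1
  deg(5) = 2
  deg(6) = 2
  deg(7) = 2

Step 2: Count vertices with odd degree:
  Odd-degree vertices: 1, 4 (2 total)

Step 3: Apply Euler's theorem:
  - Eulerian circuit exists iff graph is connected and all vertices have even degree
  - Eulerian path exists iff graph is connected and has 0 or 2 odd-degree vertices

Graph is connected with exactly 2 odd-degree vertices (1, 4).
Eulerian path exists (starting and ending at the odd-degree vertices), but no Eulerian circuit.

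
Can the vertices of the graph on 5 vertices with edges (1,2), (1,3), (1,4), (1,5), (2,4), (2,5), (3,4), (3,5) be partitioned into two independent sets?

Step 1: Attempt 2-coloring using BFS:
  Start at vertex 1, assign color 0
  Color vertex 2 with color 1 (neighbor of 1)
  Color vertex 3 with color 1 (neighbor of 1)
  Color vertex 4 with color 1 (neighbor of 1)
  Color vertex 5 with color 1 (neighbor of 1)

Step 2: Conflict found! Vertices 2 and 4 are adjacent but have the same color.
This means the graph contains an odd cycle.

The graph is NOT bipartite.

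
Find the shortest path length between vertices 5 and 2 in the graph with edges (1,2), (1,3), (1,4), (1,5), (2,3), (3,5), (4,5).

Step 1: Build adjacency list:
  1: 2, 3, 4, 5
  2: 1, 3
  3: 1, 2, 5
  4: 1, 5
  5: 1, 3, 4

Step 2: BFS from vertex 5 to find shortest path to 2:
  vertex 1 reached at distance 1
  vertex 3 reached at distance 1
  vertex 4 reached at distance 1
  vertex 2 reached at distance 2

Step 3: Shortest path: 5 -> 1 -> 2
Path length: 2 edges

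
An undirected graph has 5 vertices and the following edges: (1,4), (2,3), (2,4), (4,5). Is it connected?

Step 1: Build adjacency list from edges:
  1: 4
  2: 3, 4
  3: 2
  4: 1, 2, 5
  5: 4

Step 2: Run BFS/DFS from vertex 1:
  Visited: {1, 4, 2, 5, 3}
  Reached 5 of 5 vertices

Step 3: All 5 vertices reached from vertex 1, so the graph is connected.
Answer: Yes, the graph is connected.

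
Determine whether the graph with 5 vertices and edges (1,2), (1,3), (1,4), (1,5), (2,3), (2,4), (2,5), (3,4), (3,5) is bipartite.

Step 1: Attempt 2-coloring using BFS:
  Start at vertex 1, assign color 0
  Color vertex 2 with color 1 (neighbor of 1)
  Color vertex 3 with color 1 (neighbor of 1)
  Color vertex 4 with color 1 (neighbor of 1)
  Color vertex 5 with color 1 (neighbor of 1)

Step 2: Conflict found! Vertices 2 and 3 are adjacent but have the same color.
This means the graph contains an odd cycle.

The graph is NOT bipartite.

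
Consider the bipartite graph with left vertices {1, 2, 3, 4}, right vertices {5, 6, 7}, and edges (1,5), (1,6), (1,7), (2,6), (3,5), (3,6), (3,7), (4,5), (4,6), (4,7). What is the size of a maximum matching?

Step 1: List the neighbors of each left vertex:
  1: 5, 6, 7
  2: 6
  3: 5, 6, 7
  4: 5, 6, 7

Step 2: Greedily match left vertices, then look for augmenting paths:
  Match 1 -- 5
  Match 2 -- 6
  Match 3 -- 7
  No augmenting path remains.

Step 3: Verify this is maximum:
  Matching size 3 = min(|L|, |R|) = min(4, 3), which is an upper bound, so this matching is maximum.

Maximum matching: {(1,5), (2,6), (3,7)}
Size: 3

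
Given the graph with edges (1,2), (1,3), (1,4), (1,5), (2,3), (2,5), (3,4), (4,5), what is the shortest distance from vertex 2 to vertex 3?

Step 1: Build adjacency list:
  1: 2, 3, 4, 5
  2: 1, 3, 5
  3: 1, 2, 4
  4: 1, 3, 5
  5: 1, 2, 4

Step 2: BFS from vertex 2 to find shortest path to 3:
  vertex 1 reached at distance 1
  vertex 3 reached at distance 1

Step 3: Shortest path: 2 -> 3
Path length: 1 edge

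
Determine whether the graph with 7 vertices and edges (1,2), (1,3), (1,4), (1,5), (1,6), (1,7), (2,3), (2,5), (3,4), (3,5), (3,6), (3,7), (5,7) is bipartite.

Step 1: Attempt 2-coloring using BFS:
  Start at vertex 1, assign color 0
  Color vertex 2 with color 1 (neighbor of 1)
  Color vertex 3 with color 1 (neighbor of 1)
  Color vertex 4 with color 1 (neighbor of 1)
  Color vertex 5 with color 1 (neighbor of 1)
  Color vertex 6 with color 1 (neighbor of 1)
  Color vertex 7 with color 1 (neighbor of 1)

Step 2: Conflict found! Vertices 2 and 3 are adjacent but have the same color.
This means the graph contains an odd cycle.

The graph is NOT bipartite.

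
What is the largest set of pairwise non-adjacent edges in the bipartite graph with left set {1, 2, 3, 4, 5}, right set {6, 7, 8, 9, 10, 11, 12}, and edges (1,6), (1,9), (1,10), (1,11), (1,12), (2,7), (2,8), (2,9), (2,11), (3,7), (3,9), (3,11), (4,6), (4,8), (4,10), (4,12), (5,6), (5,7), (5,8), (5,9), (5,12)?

Step 1: List the neighbors of each left vertex:
  1: 6, 9, 10, 11, 12
  2: 7, 8, 9, 11
  3: 7, 9, 11
  4: 6, 8, 10, 12
  5: 6, 7, 8, 9, 12

Step 2: Greedily match left vertices, then look for augmenting paths:
  Match 1 -- 6
  Match 2 -- 7
  Match 3 -- 9
  Match 4 -- 8
  Match 5 -- 12
  No augmenting path remains.

Step 3: Verify this is maximum:
  Matching size 5 = min(|L|, |R|) = min(5, 7), which is an upper bound, so this matching is maximum.

Maximum matching: {(1,6), (2,7), (3,9), (4,8), (5,12)}
Size: 5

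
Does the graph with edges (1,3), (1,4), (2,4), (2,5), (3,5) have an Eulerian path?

Step 1: Find the degree of each vertex:
  deg(1) = 2
  deg(2) = 2
  deg(3) = 2
  deg(4) = 2
  deg(5) = 2

Step 2: Count vertices with odd degree:
  All vertices have even degree (0 odd-degree vertices)

Step 3: Apply Euler's theorem:
  - Eulerian circuit exists iff graph is connected and all vertices have even degree
  - Eulerian path exists iff graph is connected and has 0 or 2 odd-degree vertices

Graph is connected with 0 odd-degree vertices.
Both Eulerian circuit and Eulerian path exist.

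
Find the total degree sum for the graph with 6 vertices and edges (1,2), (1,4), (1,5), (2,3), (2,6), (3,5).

Step 1: Count edges incident to each vertex:
  deg(1) = 3 (neighbors: 2, 4, 5)
  deg(2) = 3 (neighbors: 1, 3, 6)
  deg(3) = 2 (neighbors: 2, 5)
  deg(4) = 1 (neighbors: 1)
  deg(5) = 2 (neighbors: 1, 3)
  deg(6) = 1 (neighbors: 2)

Step 2: Sum all degrees:
  3 + 3 + 2 + 1 + 2 + 1 = 12

Verification: sum of degrees = 2 * |E| = 2 * 6 = 12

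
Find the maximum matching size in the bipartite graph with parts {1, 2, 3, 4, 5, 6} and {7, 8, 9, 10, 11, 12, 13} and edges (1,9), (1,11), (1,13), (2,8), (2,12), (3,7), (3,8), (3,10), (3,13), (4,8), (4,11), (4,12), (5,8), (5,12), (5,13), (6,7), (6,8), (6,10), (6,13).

Step 1: List the neighbors of each left vertex:
  1: 9, 11, 13
  2: 8, 12
  3: 7, 8, 10, 13
  4: 8, 11, 12
  5: 8, 12, 13
  6: 7, 8, 10, 13

Step 2: Greedily match left vertices, then look for augmenting paths:
  Match 1 -- 9
  Match 2 -- 8
  Match 3 -- 7
  Match 4 -- 11
  Match 5 -- 12
  Match 6 -- 10
  No augmenting path remains.

Step 3: Verify this is maximum:
  Matching size 6 = min(|L|, |R|) = min(6, 7), which is an upper bound, so this matching is maximum.

Maximum matching: {(1,9), (2,8), (3,7), (4,11), (5,12), (6,10)}
Size: 6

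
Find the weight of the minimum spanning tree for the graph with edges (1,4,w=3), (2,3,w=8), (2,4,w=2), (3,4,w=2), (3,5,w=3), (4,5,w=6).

Apply Kruskal's algorithm (sort edges by weight, add if no cycle):

Sorted edges by weight:
  (2,4) w=2
  (3,4) w=2
  (1,4) w=3
  (3,5) w=3
  (4,5) w=6
  (2,3) w=8

Add edge (2,4) w=2 -- no cycle. Running total: 2
Add edge (3,4) w=2 -- no cycle. Running total: 4
Add edge (1,4) w=3 -- no cycle. Running total: 7
Add edge (3,5) w=3 -- no cycle. Running total: 10

MST edges: (2,4,w=2), (3,4,w=2), (1,4,w=3), (3,5,w=3)
Total MST weight: 2 + 2 + 3 + 3 = 10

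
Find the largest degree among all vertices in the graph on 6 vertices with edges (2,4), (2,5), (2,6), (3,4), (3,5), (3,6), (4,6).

Step 1: Count edges incident to each vertex:
  deg(1) = 0 (neighbors: none)
  deg(2) = 3 (neighbors: 4, 5, 6)
  deg(3) = 3 (neighbors: 4, 5, 6)
  deg(4) = 3 (neighbors: 2, 3, 6)
  deg(5) = 2 (neighbors: 2, 3)
  deg(6) = 3 (neighbors: 2, 3, 4)

Step 2: Find maximum:
  max(0, 3, 3, 3, 2, 3) = 3 (vertex 2)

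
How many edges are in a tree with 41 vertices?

A tree on n vertices always has exactly n - 1 edges.
For n = 41: edges = 41 - 1 = 40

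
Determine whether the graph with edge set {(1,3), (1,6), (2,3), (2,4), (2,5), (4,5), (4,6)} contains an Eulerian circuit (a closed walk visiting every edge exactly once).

Step 1: Find the degree of each vertex:
  deg(1) = 2
  deg(2) = 3
  deg(3) = 2
  deg(4) = 3
  deg(5) = 2
  deg(6) = 2

Step 2: Count vertices with odd degree:
  Odd-degree vertices: 2, 4 (2 total)

Step 3: Apply Euler's theorem:
  - Eulerian circuit exists iff graph is connected and all vertices have even degree
  - Eulerian path exists iff graph is connected and has 0 or 2 odd-degree vertices

Graph is connected with exactly 2 odd-degree vertices (2, 4).
Eulerian path exists (starting and ending at the odd-degree vertices), but no Eulerian circuit.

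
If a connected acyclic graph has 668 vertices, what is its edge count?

A tree on n vertices always has exactly n - 1 edges.
For n = 668: edges = 668 - 1 = 667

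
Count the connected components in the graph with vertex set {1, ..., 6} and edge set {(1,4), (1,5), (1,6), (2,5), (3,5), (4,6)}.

Step 1: Build adjacency list from edges:
  1: 4, 5, 6
  2: 5
  3: 5
  4: 1, 6
  5: 1, 2, 3
  6: 1, 4

Step 2: Run BFS/DFS from vertex 1:
  Visited: {1, 4, 5, 6, 2, 3}
  Reached 6 of 6 vertices

Step 3: All 6 vertices reached from vertex 1, so the graph is connected.
Number of connected components: 1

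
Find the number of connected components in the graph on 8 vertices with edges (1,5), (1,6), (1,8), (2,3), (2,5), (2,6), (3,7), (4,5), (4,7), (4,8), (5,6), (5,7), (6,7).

Step 1: Build adjacency list from edges:
  1: 5, 6, 8
  2: 3, 5, 6
  3: 2, 7
  4: 5, 7, 8
  5: 1, 2, 4, 6, 7
  6: 1, 2, 5, 7
  7: 3, 4, 5, 6
  8: 1, 4

Step 2: Run BFS/DFS from vertex 1:
  Visited: {1, 5, 6, 8, 2, 4, 7, 3}
  Reached 8 of 8 vertices

Step 3: All 8 vertices reached from vertex 1, so the graph is connected.
Number of connected components: 1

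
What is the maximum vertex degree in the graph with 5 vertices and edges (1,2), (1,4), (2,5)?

Step 1: Count edges incident to each vertex:
  deg(1) = 2 (neighbors: 2, 4)
  deg(2) = 2 (neighbors: 1, 5)
  deg(3) = 0 (neighbors: none)
  deg(4) = 1 (neighbors: 1)
  deg(5) = 1 (neighbors: 2)

Step 2: Find maximum:
  max(2, 2, 0, 1, 1) = 2 (vertex 1)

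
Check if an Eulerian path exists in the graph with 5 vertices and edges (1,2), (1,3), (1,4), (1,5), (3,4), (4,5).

Step 1: Find the degree of each vertex:
  deg(1) = 4
  deg(2) = 1
  deg(3) = 2
  deg(4) = 3
  deg(5) = 2

Step 2: Count vertices with odd degree:
  Odd-degree vertices: 2, 4 (2 total)

Step 3: Apply Euler's theorem:
  - Eulerian circuit exists iff graph is connected and all vertices have even degree
  - Eulerian path exists iff graph is connected and has 0 or 2 odd-degree vertices

Graph is connected with exactly 2 odd-degree vertices (2, 4).
Eulerian path exists (starting and ending at the odd-degree vertices), but no Eulerian circuit.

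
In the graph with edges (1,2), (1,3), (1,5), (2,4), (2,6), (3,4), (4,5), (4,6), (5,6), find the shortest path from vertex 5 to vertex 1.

Step 1: Build adjacency list:
  1: 2, 3, 5
  2: 1, 4, 6
  3: 1, 4
  4: 2, 3, 5, 6
  5: 1, 4, 6
  6: 2, 4, 5

Step 2: BFS from vertex 5 to find shortest path to 1:
  vertex 1 reached at distance 1

Step 3: Shortest path: 5 -> 1
Path length: 1 edge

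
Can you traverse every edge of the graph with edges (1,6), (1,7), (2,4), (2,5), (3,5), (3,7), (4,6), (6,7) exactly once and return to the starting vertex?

Step 1: Find the degree of each vertex:
  deg(1) = 2
  deg(2) = 2
  deg(3) = 2
  deg(4) = 2
  deg(5) = 2
  deg(6) = 3
  deg(7) = 3

Step 2: Count vertices with odd degree:
  Odd-degree vertices: 6, 7 (2 total)

Step 3: Apply Euler's theorem:
  - Eulerian circuit exists iff graph is connected and all vertices have even degree
  - Eulerian path exists iff graph is connected and has 0 or 2 odd-degree vertices

Graph is connected with exactly 2 odd-degree vertices (6, 7).
Eulerian path exists (starting and ending at the odd-degree vertices), but no Eulerian circuit.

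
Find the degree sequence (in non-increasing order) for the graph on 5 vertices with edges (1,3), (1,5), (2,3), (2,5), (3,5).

Step 1: Count edges incident to each vertex:
  deg(1) = 2 (neighbors: 3, 5)
  deg(2) = 2 (neighbors: 3, 5)
  deg(3) = 3 (neighbors: 1, 2, 5)
  deg(4) = 0 (neighbors: none)
  deg(5) = 3 (neighbors: 1, 2, 3)

Step 2: Sort degrees in non-increasing order:
  Degrees: [2, 2, 3, 0, 3] -> sorted: [3, 3, 2, 2, 0]

Degree sequence: [3, 3, 2, 2, 0]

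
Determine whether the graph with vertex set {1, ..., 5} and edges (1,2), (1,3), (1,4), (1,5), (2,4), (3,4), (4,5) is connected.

Step 1: Build adjacency list from edges:
  1: 2, 3, 4, 5
  2: 1, 4
  3: 1, 4
  4: 1, 2, 3, 5
  5: 1, 4

Step 2: Run BFS/DFS from vertex 1:
  Visited: {1, 2, 3, 4, 5}
  Reached 5 of 5 vertices

Step 3: All 5 vertices reached from vertex 1, so the graph is connected.
Answer: Yes, the graph is connected.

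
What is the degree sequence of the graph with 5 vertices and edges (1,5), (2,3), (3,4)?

Step 1: Count edges incident to each vertex:
  deg(1) = 1 (neighbors: 5)
  deg(2) = 1 (neighbors: 3)
  deg(3) = 2 (neighbors: 2, 4)
  deg(4) = 1 (neighbors: 3)
  deg(5) = 1 (neighbors: 1)

Step 2: Sort degrees in non-increasing order:
  Degrees: [1, 1, 2, 1, 1] -> sorted: [2, 1, 1, 1, 1]

Degree sequence: [2, 1, 1, 1, 1]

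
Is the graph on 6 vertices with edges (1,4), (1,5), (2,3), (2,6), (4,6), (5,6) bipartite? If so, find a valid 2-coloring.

Step 1: Attempt 2-coloring using BFS:
  Start at vertex 1, assign color 0
  Color vertex 4 with color 1 (neighbor of 1)
  Color vertex 5 with color 1 (neighbor of 1)
  Color vertex 6 with color 0 (neighbor of 4)
  Color vertex 2 with color 1 (neighbor of 6)
  Color vertex 3 with color 0 (neighbor of 2)

Step 2: 2-coloring succeeded. No conflicts found.
  Set A (color 0): {1, 3, 6}
  Set B (color 1): {2, 4, 5}

The graph is bipartite with partition {1, 3, 6}, {2, 4, 5}.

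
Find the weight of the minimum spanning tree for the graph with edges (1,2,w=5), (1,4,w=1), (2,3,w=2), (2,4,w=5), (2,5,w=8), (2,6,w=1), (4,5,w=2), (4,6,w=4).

Apply Kruskal's algorithm (sort edges by weight, add if no cycle):

Sorted edges by weight:
  (1,4) w=1
  (2,6) w=1
  (2,3) w=2
  (4,5) w=2
  (4,6) w=4
  (1,2) w=5
  (2,4) w=5
  (2,5) w=8

Add edge (1,4) w=1 -- no cycle. Running total: 1
Add edge (2,6) w=1 -- no cycle. Running total: 2
Add edge (2,3) w=2 -- no cycle. Running total: 4
Add edge (4,5) w=2 -- no cycle. Running total: 6
Add edge (4,6) w=4 -- no cycle. Running total: 10

MST edges: (1,4,w=1), (2,6,w=1), (2,3,w=2), (4,5,w=2), (4,6,w=4)
Total MST weight: 1 + 1 + 2 + 2 + 4 = 10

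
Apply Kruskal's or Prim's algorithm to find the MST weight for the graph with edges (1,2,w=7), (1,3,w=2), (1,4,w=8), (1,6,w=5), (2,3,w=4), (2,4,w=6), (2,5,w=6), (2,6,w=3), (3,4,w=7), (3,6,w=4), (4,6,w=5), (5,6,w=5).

Apply Kruskal's algorithm (sort edges by weight, add if no cycle):

Sorted edges by weight:
  (1,3) w=2
  (2,6) w=3
  (2,3) w=4
  (3,6) w=4
  (1,6) w=5
  (4,6) w=5
  (5,6) w=5
  (2,4) w=6
  (2,5) w=6
  (1,2) w=7
  (3,4) w=7
  (1,4) w=8

Add edge (1,3) w=2 -- no cycle. Running total: 2
Add edge (2,6) w=3 -- no cycle. Running total: 5
Add edge (2,3) w=4 -- no cycle. Running total: 9
Skip edge (3,6) w=4 -- would create cycle
Skip edge (1,6) w=5 -- would create cycle
Add edge (4,6) w=5 -- no cycle. Running total: 14
Add edge (5,6) w=5 -- no cycle. Running total: 19

MST edges: (1,3,w=2), (2,6,w=3), (2,3,w=4), (4,6,w=5), (5,6,w=5)
Total MST weight: 2 + 3 + 4 + 5 + 5 = 19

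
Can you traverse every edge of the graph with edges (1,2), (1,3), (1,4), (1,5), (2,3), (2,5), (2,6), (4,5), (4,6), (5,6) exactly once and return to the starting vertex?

Step 1: Find the degree of each vertex:
  deg(1) = 4
  deg(2) = 4
  deg(3) = 2
  deg(4) = 3
  deg(5) = 4
  deg(6) = 3

Step 2: Count vertices with odd degree:
  Odd-degree vertices: 4, 6 (2 total)

Step 3: Apply Euler's theorem:
  - Eulerian circuit exists iff graph is connected and all vertices have even degree
  - Eulerian path exists iff graph is connected and has 0 or 2 odd-degree vertices

Graph is connected with exactly 2 odd-degree vertices (4, 6).
Eulerian path exists (starting and ending at the odd-degree vertices), but no Eulerian circuit.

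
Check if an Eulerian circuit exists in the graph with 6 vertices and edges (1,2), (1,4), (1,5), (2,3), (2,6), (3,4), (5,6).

Step 1: Find the degree of each vertex:
  deg(1) = 3
  deg(2) = 3
  deg(3) = 2
  deg(4) = 2
  deg(5) = 2
  deg(6) = 2

Step 2: Count vertices with odd degree:
  Odd-degree vertices: 1, 2 (2 total)

Step 3: Apply Euler's theorem:
  - Eulerian circuit exists iff graph is connected and all vertices have even degree
  - Eulerian path exists iff graph is connected and has 0 or 2 odd-degree vertices

Graph is connected with exactly 2 odd-degree vertices (1, 2).
Eulerian path exists (starting and ending at the odd-degree vertices), but no Eulerian circuit.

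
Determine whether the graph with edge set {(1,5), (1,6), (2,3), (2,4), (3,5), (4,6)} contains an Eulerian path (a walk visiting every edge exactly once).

Step 1: Find the degree of each vertex:
  deg(1) = 2
  deg(2) = 2
  deg(3) = 2
  deg(4) = 2
  deg(5) = 2
  deg(6) = 2

Step 2: Count vertices with odd degree:
  All vertices have even degree (0 odd-degree vertices)

Step 3: Apply Euler's theorem:
  - Eulerian circuit exists iff graph is connected and all vertices have even degree
  - Eulerian path exists iff graph is connected and has 0 or 2 odd-degree vertices

Graph is connected with 0 odd-degree vertices.
Both Eulerian circuit and Eulerian path exist.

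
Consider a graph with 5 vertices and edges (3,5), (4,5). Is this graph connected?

Step 1: Build adjacency list from edges:
  1: (none)
  2: (none)
  3: 5
  4: 5
  5: 3, 4

Step 2: Run BFS/DFS from vertex 1:
  Visited: {1}
  Reached 1 of 5 vertices

Step 3: Only 1 of 5 vertices reached. Graph is disconnected.
Connected components: {1}, {2}, {3, 4, 5}
Answer: No, the graph is not connected (3 components).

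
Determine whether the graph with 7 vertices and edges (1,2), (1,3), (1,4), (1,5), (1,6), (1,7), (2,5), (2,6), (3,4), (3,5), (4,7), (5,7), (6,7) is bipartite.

Step 1: Attempt 2-coloring using BFS:
  Start at vertex 1, assign color 0
  Color vertex 2 with color 1 (neighbor of 1)
  Color vertex 3 with color 1 (neighbor of 1)
  Color vertex 4 with color 1 (neighbor of 1)
  Color vertex 5 with color 1 (neighbor of 1)
  Color vertex 6 with color 1 (neighbor of 1)
  Color vertex 7 with color 1 (neighbor of 1)

Step 2: Conflict found! Vertices 2 and 5 are adjacent but have the same color.
This means the graph contains an odd cycle.

The graph is NOT bipartite.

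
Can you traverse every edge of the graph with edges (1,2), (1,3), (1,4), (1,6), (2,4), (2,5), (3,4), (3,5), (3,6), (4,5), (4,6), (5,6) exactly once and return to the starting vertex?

Step 1: Find the degree of each vertex:
  deg(1) = 4
  deg(2) = 3
  deg(3) = 4
  deg(4) = 5
  deg(5) = 4
  deg(6) = 4

Step 2: Count vertices with odd degree:
  Odd-degree vertices: 2, 4 (2 total)

Step 3: Apply Euler's theorem:
  - Eulerian circuit exists iff graph is connected and all vertices have even degree
  - Eulerian path exists iff graph is connected and has 0 or 2 odd-degree vertices

Graph is connected with exactly 2 odd-degree vertices (2, 4).
Eulerian path exists (starting and ending at the odd-degree vertices), but no Eulerian circuit.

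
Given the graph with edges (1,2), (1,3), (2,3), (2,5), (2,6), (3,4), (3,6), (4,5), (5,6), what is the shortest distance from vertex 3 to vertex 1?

Step 1: Build adjacency list:
  1: 2, 3
  2: 1, 3, 5, 6
  3: 1, 2, 4, 6
  4: 3, 5
  5: 2, 4, 6
  6: 2, 3, 5

Step 2: BFS from vertex 3 to find shortest path to 1:
  vertex 1 reached at distance 1

Step 3: Shortest path: 3 -> 1
Path length: 1 edge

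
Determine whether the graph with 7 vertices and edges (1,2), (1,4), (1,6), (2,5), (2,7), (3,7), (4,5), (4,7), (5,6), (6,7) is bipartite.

Step 1: Attempt 2-coloring using BFS:
  Start at vertex 1, assign color 0
  Color vertex 2 with color 1 (neighbor of 1)
  Color vertex 4 with color 1 (neighbor of 1)
  Color vertex 6 with color 1 (neighbor of 1)
  Color vertex 5 with color 0 (neighbor of 2)
  Color vertex 7 with color 0 (neighbor of 2)
  Color vertex 3 with color 1 (neighbor of 7)

Step 2: 2-coloring succeeded. No conflicts found.
  Set A (color 0): {1, 5, 7}
  Set B (color 1): {2, 3, 4, 6}

The graph is bipartite with partition {1, 5, 7}, {2, 3, 4, 6}.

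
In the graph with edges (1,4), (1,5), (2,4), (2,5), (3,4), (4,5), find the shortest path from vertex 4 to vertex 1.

Step 1: Build adjacency list:
  1: 4, 5
  2: 4, 5
  3: 4
  4: 1, 2, 3, 5
  5: 1, 2, 4

Step 2: BFS from vertex 4 to find shortest path to 1:
  vertex 1 reached at distance 1

Step 3: Shortest path: 4 -> 1
Path length: 1 edge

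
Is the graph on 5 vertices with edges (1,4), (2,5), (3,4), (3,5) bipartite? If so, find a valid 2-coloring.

Step 1: Attempt 2-coloring using BFS:
  Start at vertex 1, assign color 0
  Color vertex 4 with color 1 (neighbor of 1)
  Color vertex 3 with color 0 (neighbor of 4)
  Color vertex 5 with color 1 (neighbor of 3)
  Color vertex 2 with color 0 (neighbor of 5)

Step 2: 2-coloring succeeded. No conflicts found.
  Set A (color 0): {1, 2, 3}
  Set B (color 1): {4, 5}

The graph is bipartite with partition {1, 2, 3}, {4, 5}.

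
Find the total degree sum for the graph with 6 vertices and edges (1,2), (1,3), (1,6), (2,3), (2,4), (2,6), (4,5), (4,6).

Step 1: Count edges incident to each vertex:
  deg(1) = 3 (neighbors: 2, 3, 6)
  deg(2) = 4 (neighbors: 1, 3, 4, 6)
  deg(3) = 2 (neighbors: 1, 2)
  deg(4) = 3 (neighbors: 2, 5, 6)
  deg(5) = 1 (neighbors: 4)
  deg(6) = 3 (neighbors: 1, 2, 4)

Step 2: Sum all degrees:
  3 + 4 + 2 + 3 + 1 + 3 = 16

Verification: sum of degrees = 2 * |E| = 2 * 8 = 16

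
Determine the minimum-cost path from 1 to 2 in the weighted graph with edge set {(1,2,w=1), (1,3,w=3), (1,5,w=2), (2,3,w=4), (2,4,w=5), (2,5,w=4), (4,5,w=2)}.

Step 1: Build adjacency list with weights:
  1: 2(w=1), 3(w=3), 5(w=2)
  2: 1(w=1), 3(w=4), 4(w=5), 5(w=4)
  3: 1(w=3), 2(w=4)
  4: 2(w=5), 5(w=2)
  5: 1(w=2), 2(w=4), 4(w=2)

Step 2: Apply Dijkstra's algorithm from vertex 1:
  Visit vertex 1 (distance=0)
    Update dist[2] = 1
    Update dist[3] = 3
    Update dist[5] = 2
  Visit vertex 2 (distance=1)
    Update dist[4] = 6

Step 3: Shortest path: 1 -> 2
Total weight: 1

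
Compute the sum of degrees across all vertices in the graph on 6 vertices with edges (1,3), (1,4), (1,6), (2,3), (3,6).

Step 1: Count edges incident to each vertex:
  deg(1) = 3 (neighbors: 3, 4, 6)
  deg(2) = 1 (neighbors: 3)
  deg(3) = 3 (neighbors: 1, 2, 6)
  deg(4) = 1 (neighbors: 1)
  deg(5) = 0 (neighbors: none)
  deg(6) = 2 (neighbors: 1, 3)

Step 2: Sum all degrees:
  3 + 1 + 3 + 1 + 0 + 2 = 10

Verification: sum of degrees = 2 * |E| = 2 * 5 = 10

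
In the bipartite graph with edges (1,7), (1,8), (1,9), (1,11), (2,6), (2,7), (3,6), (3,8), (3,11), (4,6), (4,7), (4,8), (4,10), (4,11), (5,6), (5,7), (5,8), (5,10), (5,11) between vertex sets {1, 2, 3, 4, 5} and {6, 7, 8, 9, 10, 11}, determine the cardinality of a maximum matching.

Step 1: List the neighbors of each left vertex:
  1: 7, 8, 9, 11
  2: 6, 7
  3: 6, 8, 11
  4: 6, 7, 8, 10, 11
  5: 6, 7, 8, 10, 11

Step 2: Greedily match left vertices, then look for augmenting paths:
  Match 1 -- 7
  Match 2 -- 6
  Match 3 -- 8
  Match 4 -- 10
  Match 5 -- 11
  No augmenting path remains.

Step 3: Verify this is maximum:
  Matching size 5 = min(|L|, |R|) = min(5, 6), which is an upper bound, so this matching is maximum.

Maximum matching: {(1,7), (2,6), (3,8), (4,10), (5,11)}
Size: 5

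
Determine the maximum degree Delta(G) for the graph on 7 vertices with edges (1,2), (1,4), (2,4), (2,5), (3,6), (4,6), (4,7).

Step 1: Count edges incident to each vertex:
  deg(1) = 2 (neighbors: 2, 4)
  deg(2) = 3 (neighbors: 1, 4, 5)
  deg(3) = 1 (neighbors: 6)
  deg(4) = 4 (neighbors: 1, 2, 6, 7)
  deg(5) = 1 (neighbors: 2)
  deg(6) = 2 (neighbors: 3, 4)
  deg(7) = 1 (neighbors: 4)

Step 2: Find maximum:
  max(2, 3, 1, 4, 1, 2, 1) = 4 (vertex 4)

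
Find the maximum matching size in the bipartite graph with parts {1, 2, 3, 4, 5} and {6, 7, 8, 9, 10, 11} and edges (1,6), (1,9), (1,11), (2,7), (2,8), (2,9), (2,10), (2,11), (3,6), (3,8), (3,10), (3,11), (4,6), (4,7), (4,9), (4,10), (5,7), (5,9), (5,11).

Step 1: List the neighbors of each left vertex:
  1: 6, 9, 11
  2: 7, 8, 9, 10, 11
  3: 6, 8, 10, 11
  4: 6, 7, 9, 10
  5: 7, 9, 11

Step 2: Greedily match left vertices, then look for augmenting paths:
  Match 1 -- 6
  Match 2 -- 7
  Match 3 -- 8
  Match 4 -- 9
  Match 5 -- 11
  No augmenting path remains.

Step 3: Verify this is maximum:
  Matching size 5 = min(|L|, |R|) = min(5, 6), which is an upper bound, so this matching is maximum.

Maximum matching: {(1,6), (2,7), (3,8), (4,9), (5,11)}
Size: 5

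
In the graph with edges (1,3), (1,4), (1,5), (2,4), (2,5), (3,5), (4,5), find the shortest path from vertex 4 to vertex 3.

Step 1: Build adjacency list:
  1: 3, 4, 5
  2: 4, 5
  3: 1, 5
  4: 1, 2, 5
  5: 1, 2, 3, 4

Step 2: BFS from vertex 4 to find shortest path to 3:
  vertex 1 reached at distance 1
  vertex 2 reached at distance 1
  vertex 5 reached at distance 1
  vertex 3 reached at distance 2

Step 3: Shortest path: 4 -> 5 -> 3
Path length: 2 edges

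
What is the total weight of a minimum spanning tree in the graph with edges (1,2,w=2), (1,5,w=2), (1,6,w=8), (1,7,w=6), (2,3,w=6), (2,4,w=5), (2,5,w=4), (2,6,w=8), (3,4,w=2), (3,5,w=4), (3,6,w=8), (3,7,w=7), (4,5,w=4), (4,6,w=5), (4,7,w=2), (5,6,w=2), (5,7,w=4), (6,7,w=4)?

Apply Kruskal's algorithm (sort edges by weight, add if no cycle):

Sorted edges by weight:
  (1,2) w=2
  (1,5) w=2
  (3,4) w=2
  (4,7) w=2
  (5,6) w=2
  (2,5) w=4
  (3,5) w=4
  (4,5) w=4
  (5,7) w=4
  (6,7) w=4
  (2,4) w=5
  (4,6) w=5
  (1,7) w=6
  (2,3) w=6
  (3,7) w=7
  (1,6) w=8
  (2,6) w=8
  (3,6) w=8

Add edge (1,2) w=2 -- no cycle. Running total: 2
Add edge (1,5) w=2 -- no cycle. Running total: 4
Add edge (3,4) w=2 -- no cycle. Running total: 6
Add edge (4,7) w=2 -- no cycle. Running total: 8
Add edge (5,6) w=2 -- no cycle. Running total: 10
Skip edge (2,5) w=4 -- would create cycle
Add edge (3,5) w=4 -- no cycle. Running total: 14

MST edges: (1,2,w=2), (1,5,w=2), (3,4,w=2), (4,7,w=2), (5,6,w=2), (3,5,w=4)
Total MST weight: 2 + 2 + 2 + 2 + 2 + 4 = 14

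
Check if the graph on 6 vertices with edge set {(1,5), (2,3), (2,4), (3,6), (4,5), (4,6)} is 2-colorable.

Step 1: Attempt 2-coloring using BFS:
  Start at vertex 1, assign color 0
  Color vertex 5 with color 1 (neighbor of 1)
  Color vertex 4 with color 0 (neighbor of 5)
  Color vertex 2 with color 1 (neighbor of 4)
  Color vertex 6 with color 1 (neighbor of 4)
  Color vertex 3 with color 0 (neighbor of 2)

Step 2: 2-coloring succeeded. No conflicts found.
  Set A (color 0): {1, 3, 4}
  Set B (color 1): {2, 5, 6}

The graph is bipartite with partition {1, 3, 4}, {2, 5, 6}.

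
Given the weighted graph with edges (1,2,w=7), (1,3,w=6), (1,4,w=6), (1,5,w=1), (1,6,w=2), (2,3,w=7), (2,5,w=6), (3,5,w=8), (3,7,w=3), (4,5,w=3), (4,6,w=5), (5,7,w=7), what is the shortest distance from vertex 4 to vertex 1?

Step 1: Build adjacency list with weights:
  1: 2(w=7), 3(w=6), 4(w=6), 5(w=1), 6(w=2)
  2: 1(w=7), 3(w=7), 5(w=6)
  3: 1(w=6), 2(w=7), 5(w=8), 7(w=3)
  4: 1(w=6), 5(w=3), 6(w=5)
  5: 1(w=1), 2(w=6), 3(w=8), 4(w=3), 7(w=7)
  6: 1(w=2), 4(w=5)
  7: 3(w=3), 5(w=7)

Step 2: Apply Dijkstra's algorithm from vertex 4:
  Visit vertex 4 (distance=0)
    Update dist[1] = 6
    Update dist[5] = 3
    Update dist[6] = 5
  Visit vertex 5 (distance=3)
    Update dist[1] = 4
    Update dist[2] = 9
    Update dist[3] = 11
    Update dist[7] = 10
  Visit vertex 1 (distance=4)
    Update dist[3] = 10

Step 3: Shortest path: 4 -> 5 -> 1
Total weight: 3 + 1 = 4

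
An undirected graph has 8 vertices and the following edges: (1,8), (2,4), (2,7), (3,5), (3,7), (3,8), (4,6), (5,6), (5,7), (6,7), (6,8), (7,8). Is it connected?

Step 1: Build adjacency list from edges:
  1: 8
  2: 4, 7
  3: 5, 7, 8
  4: 2, 6
  5: 3, 6, 7
  6: 4, 5, 7, 8
  7: 2, 3, 5, 6, 8
  8: 1, 3, 6, 7

Step 2: Run BFS/DFS from vertex 1:
  Visited: {1, 8, 3, 6, 7, 5, 4, 2}
  Reached 8 of 8 vertices

Step 3: All 8 vertices reached from vertex 1, so the graph is connected.
Answer: Yes, the graph is connected.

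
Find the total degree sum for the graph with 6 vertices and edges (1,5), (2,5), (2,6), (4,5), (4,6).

Step 1: Count edges incident to each vertex:
  deg(1) = 1 (neighbors: 5)
  deg(2) = 2 (neighbors: 5, 6)
  deg(3) = 0 (neighbors: none)
  deg(4) = 2 (neighbors: 5, 6)
  deg(5) = 3 (neighbors: 1, 2, 4)
  deg(6) = 2 (neighbors: 2, 4)

Step 2: Sum all degrees:
  1 + 2 + 0 + 2 + 3 + 2 = 10

Verification: sum of degrees = 2 * |E| = 2 * 5 = 10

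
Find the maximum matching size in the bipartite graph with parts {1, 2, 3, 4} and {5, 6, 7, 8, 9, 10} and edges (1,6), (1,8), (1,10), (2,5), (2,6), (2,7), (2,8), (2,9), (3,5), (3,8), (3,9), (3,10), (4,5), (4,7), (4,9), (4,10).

Step 1: List the neighbors of each left vertex:
  1: 6, 8, 10
  2: 5, 6, 7, 8, 9
  3: 5, 8, 9, 10
  4: 5, 7, 9, 10

Step 2: Greedily match left vertices, then look for augmenting paths:
  Match 1 -- 6
  Match 2 -- 5
  Match 3 -- 8
  Match 4 -- 7
  No augmenting path remains.

Step 3: Verify this is maximum:
  Matching size 4 = min(|L|, |R|) = min(4, 6), which is an upper bound, so this matching is maximum.

Maximum matching: {(1,6), (2,5), (3,8), (4,7)}
Size: 4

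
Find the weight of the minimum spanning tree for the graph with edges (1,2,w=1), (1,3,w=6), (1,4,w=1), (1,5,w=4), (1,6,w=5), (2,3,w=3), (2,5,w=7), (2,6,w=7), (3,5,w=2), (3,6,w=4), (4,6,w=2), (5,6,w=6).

Apply Kruskal's algorithm (sort edges by weight, add if no cycle):

Sorted edges by weight:
  (1,2) w=1
  (1,4) w=1
  (3,5) w=2
  (4,6) w=2
  (2,3) w=3
  (1,5) w=4
  (3,6) w=4
  (1,6) w=5
  (1,3) w=6
  (5,6) w=6
  (2,6) w=7
  (2,5) w=7

Add edge (1,2) w=1 -- no cycle. Running total: 1
Add edge (1,4) w=1 -- no cycle. Running total: 2
Add edge (3,5) w=2 -- no cycle. Running total: 4
Add edge (4,6) w=2 -- no cycle. Running total: 6
Add edge (2,3) w=3 -- no cycle. Running total: 9

MST edges: (1,2,w=1), (1,4,w=1), (3,5,w=2), (4,6,w=2), (2,3,w=3)
Total MST weight: 1 + 1 + 2 + 2 + 3 = 9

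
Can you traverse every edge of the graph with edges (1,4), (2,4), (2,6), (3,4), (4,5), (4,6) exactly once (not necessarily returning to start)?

Step 1: Find the degree of each vertex:
  deg(1) = 1
  deg(2) = 2
  deg(3) = 1
  deg(4) = 5
  deg(5) = 1
  deg(6) = 2

Step 2: Count vertices with odd degree:
  Odd-degree vertices: 1, 3, 4, 5 (4 total)

Step 3: Apply Euler's theorem:
  - Eulerian circuit exists iff graph is connected and all vertices have even degree
  - Eulerian path exists iff graph is connected and has 0 or 2 odd-degree vertices

Graph has 4 odd-degree vertices (need 0 or 2).
Neither Eulerian path nor Eulerian circuit exists.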